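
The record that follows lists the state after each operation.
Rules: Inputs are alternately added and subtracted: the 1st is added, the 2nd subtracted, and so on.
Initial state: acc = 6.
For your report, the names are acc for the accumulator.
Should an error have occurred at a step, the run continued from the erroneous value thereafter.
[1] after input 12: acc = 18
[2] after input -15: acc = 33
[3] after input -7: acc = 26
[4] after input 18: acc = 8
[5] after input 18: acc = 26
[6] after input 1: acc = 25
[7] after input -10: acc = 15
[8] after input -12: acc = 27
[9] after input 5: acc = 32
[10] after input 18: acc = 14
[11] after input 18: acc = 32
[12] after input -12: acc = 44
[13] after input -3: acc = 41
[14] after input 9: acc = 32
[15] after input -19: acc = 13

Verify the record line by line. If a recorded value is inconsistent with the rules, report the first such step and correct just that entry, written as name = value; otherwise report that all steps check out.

no error

1. acc = 6 + 12 = 18 (confirmed correct)
2. acc = 18 - -15 = 33 (no discrepancy)
3. acc = 33 + -7 = 26 (agrees with the record)
4. acc = 26 - 18 = 8 (no discrepancy)
5. acc = 8 + 18 = 26 (verified)
6. acc = 26 - 1 = 25 (consistent with the record)
7. acc = 25 + -10 = 15 (consistent with the record)
8. acc = 15 - -12 = 27 (verified)
9. acc = 27 + 5 = 32 (confirmed correct)
10. acc = 32 - 18 = 14 (confirmed correct)
11. acc = 14 + 18 = 32 (checks out)
12. acc = 32 - -12 = 44 (same as recorded)
13. acc = 44 + -3 = 41 (confirmed correct)
14. acc = 41 - 9 = 32 (checks out)
15. acc = 32 + -19 = 13 (matches)
The recomputation confirms every line.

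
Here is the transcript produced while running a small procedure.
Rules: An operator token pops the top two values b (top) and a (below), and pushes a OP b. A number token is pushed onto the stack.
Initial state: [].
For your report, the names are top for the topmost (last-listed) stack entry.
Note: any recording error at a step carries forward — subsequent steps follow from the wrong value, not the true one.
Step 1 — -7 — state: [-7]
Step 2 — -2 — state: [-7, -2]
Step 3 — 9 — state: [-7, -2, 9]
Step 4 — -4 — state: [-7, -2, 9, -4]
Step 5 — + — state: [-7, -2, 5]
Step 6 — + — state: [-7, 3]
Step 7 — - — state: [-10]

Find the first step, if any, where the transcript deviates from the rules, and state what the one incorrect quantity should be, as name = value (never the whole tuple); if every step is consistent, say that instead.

Recomputing the run from the initial state:
step 1: [-7]
step 2: [-7, -2]
step 3: [-7, -2, 9]
step 4: [-7, -2, 9, -4]
step 5: [-7, -2, 5]
step 6: [-7, 3]
step 7: [-10]
This matches the transcript at every step.

no error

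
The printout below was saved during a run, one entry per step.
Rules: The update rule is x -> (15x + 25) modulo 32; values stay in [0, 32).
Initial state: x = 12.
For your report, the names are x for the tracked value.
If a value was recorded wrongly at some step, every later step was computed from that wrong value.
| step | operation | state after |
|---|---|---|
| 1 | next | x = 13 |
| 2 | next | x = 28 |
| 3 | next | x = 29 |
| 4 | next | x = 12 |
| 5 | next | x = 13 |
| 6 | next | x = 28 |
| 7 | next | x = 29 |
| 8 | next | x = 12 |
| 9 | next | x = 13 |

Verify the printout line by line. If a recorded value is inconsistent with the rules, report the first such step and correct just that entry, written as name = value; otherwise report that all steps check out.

Recomputing the run from the initial state:
step 1: x = 13
step 2: x = 28
step 3: x = 29
step 4: x = 12
step 5: x = 13
step 6: x = 28
step 7: x = 29
step 8: x = 12
step 9: x = 13
This matches the printout at every step.

no error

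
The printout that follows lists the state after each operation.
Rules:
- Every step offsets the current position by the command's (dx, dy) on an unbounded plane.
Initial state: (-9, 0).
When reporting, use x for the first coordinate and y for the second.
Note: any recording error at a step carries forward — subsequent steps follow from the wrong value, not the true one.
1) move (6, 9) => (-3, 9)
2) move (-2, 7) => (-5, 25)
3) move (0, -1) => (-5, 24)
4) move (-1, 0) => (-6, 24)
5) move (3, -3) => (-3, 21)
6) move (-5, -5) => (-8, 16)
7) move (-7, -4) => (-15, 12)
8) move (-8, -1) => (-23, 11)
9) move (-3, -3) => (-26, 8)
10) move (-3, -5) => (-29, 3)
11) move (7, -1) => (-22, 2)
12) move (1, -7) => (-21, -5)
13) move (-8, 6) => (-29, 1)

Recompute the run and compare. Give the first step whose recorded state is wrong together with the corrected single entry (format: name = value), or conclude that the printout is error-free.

step 2, y = 16

Recomputing the run from the initial state:
step 1: x = -3, y = 9
step 2: x = -5, y = 16
step 3: x = -5, y = 15
step 4: x = -6, y = 15
step 5: x = -3, y = 12
step 6: x = -8, y = 7
step 7: x = -15, y = 3
step 8: x = -23, y = 2
step 9: x = -26, y = -1
step 10: x = -29, y = -6
step 11: x = -22, y = -7
step 12: x = -21, y = -14
step 13: x = -29, y = -8
The first disagreement with the printout is at step 2, where the value should be y = 16.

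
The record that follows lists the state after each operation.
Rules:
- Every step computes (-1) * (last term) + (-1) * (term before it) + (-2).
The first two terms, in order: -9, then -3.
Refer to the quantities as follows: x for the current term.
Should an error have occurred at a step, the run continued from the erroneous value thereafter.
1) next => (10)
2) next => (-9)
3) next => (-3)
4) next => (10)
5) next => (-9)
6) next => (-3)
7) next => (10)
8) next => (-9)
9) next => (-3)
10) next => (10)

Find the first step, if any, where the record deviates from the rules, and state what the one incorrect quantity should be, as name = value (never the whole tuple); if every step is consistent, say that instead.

no error

Recomputing the run from the initial state:
step 1: x = 10
step 2: x = -9
step 3: x = -3
step 4: x = 10
step 5: x = -9
step 6: x = -3
step 7: x = 10
step 8: x = -9
step 9: x = -3
step 10: x = 10
This matches the record at every step.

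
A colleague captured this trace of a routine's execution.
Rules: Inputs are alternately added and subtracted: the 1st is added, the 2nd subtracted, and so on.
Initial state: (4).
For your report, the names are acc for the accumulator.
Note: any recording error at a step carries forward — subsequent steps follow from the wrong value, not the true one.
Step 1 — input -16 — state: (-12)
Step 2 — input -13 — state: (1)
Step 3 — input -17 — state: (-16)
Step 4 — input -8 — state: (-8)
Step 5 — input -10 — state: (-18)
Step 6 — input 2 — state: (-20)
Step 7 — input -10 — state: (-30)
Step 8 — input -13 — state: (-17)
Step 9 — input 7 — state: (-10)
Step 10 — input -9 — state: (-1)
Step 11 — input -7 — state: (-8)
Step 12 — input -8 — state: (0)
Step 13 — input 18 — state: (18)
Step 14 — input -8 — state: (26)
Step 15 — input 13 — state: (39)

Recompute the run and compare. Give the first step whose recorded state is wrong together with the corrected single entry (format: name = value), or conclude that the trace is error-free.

Recomputing the run from the initial state:
step 1: acc = -12
step 2: acc = 1
step 3: acc = -16
step 4: acc = -8
step 5: acc = -18
step 6: acc = -20
step 7: acc = -30
step 8: acc = -17
step 9: acc = -10
step 10: acc = -1
step 11: acc = -8
step 12: acc = 0
step 13: acc = 18
step 14: acc = 26
step 15: acc = 39
This matches the trace at every step.

no error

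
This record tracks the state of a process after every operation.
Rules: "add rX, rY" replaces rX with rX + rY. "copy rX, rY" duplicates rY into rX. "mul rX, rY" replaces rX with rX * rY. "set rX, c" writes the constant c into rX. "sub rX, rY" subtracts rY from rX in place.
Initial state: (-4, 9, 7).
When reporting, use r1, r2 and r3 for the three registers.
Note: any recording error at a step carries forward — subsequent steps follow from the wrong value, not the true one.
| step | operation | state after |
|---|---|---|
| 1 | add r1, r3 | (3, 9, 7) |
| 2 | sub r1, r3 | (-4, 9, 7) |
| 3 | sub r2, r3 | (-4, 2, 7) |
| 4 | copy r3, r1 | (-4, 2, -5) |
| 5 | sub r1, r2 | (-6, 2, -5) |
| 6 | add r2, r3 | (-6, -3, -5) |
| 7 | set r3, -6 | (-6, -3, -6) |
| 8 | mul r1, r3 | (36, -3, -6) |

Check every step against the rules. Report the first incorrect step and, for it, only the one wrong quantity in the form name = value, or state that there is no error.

step 4, r3 = -4

Recomputing the run from the initial state:
step 1: r1 = 3, r2 = 9, r3 = 7
step 2: r1 = -4, r2 = 9, r3 = 7
step 3: r1 = -4, r2 = 2, r3 = 7
step 4: r1 = -4, r2 = 2, r3 = -4
step 5: r1 = -6, r2 = 2, r3 = -4
step 6: r1 = -6, r2 = -2, r3 = -4
step 7: r1 = -6, r2 = -2, r3 = -6
step 8: r1 = 36, r2 = -2, r3 = -6
The first disagreement with the record is at step 4, where the value should be r3 = -4.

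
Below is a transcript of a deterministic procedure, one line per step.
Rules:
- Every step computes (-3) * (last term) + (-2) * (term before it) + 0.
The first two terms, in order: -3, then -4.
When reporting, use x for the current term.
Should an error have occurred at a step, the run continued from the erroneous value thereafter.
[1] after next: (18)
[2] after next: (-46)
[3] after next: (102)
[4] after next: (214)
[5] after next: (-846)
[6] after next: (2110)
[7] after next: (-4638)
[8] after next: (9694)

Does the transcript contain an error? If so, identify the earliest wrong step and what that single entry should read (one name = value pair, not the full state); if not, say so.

step 4, x = -214

Recomputing the run from the initial state:
step 1: x = 18
step 2: x = -46
step 3: x = 102
step 4: x = -214
step 5: x = 438
step 6: x = -886
step 7: x = 1782
step 8: x = -3574
The first disagreement with the transcript is at step 4, where the value should be x = -214.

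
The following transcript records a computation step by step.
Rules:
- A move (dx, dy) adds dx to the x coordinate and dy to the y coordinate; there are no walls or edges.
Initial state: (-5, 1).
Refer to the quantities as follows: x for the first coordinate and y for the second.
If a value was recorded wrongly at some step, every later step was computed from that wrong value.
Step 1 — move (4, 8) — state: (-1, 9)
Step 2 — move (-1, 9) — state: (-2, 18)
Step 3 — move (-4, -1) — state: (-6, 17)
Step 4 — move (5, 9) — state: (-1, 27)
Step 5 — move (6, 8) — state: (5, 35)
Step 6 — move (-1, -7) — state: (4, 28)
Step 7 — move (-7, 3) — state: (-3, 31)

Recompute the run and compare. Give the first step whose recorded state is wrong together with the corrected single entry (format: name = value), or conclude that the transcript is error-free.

step 1: x = -5 + (4) = -1, y = 1 + (8) = 9 -> matches
step 2: x = -1 + (-1) = -2, y = 9 + (9) = 18 -> in agreement
step 3: x = -2 + (-4) = -6, y = 18 + (-1) = 17 -> verified
step 4: x = -6 + (5) = -1, y = 17 + (9) = 26 -> the entry is off here
So the first discrepancy is step 4, where the right value is y = 26.

step 4, y = 26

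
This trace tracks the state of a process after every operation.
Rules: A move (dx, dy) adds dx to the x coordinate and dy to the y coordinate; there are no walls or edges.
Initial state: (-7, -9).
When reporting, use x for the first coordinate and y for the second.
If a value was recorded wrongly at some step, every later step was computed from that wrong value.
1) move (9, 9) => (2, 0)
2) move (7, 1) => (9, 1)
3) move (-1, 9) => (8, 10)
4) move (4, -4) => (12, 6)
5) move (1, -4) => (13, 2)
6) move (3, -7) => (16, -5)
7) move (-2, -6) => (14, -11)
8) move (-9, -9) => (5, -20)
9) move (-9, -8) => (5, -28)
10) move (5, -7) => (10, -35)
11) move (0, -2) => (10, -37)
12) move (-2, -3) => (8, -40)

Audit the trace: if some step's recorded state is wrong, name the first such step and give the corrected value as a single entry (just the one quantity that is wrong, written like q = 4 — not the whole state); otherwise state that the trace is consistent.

Recomputing the run from the initial state:
step 1: x = 2, y = 0
step 2: x = 9, y = 1
step 3: x = 8, y = 10
step 4: x = 12, y = 6
step 5: x = 13, y = 2
step 6: x = 16, y = -5
step 7: x = 14, y = -11
step 8: x = 5, y = -20
step 9: x = -4, y = -28
step 10: x = 1, y = -35
step 11: x = 1, y = -37
step 12: x = -1, y = -40
The first disagreement with the trace is at step 9, where the value should be x = -4.

step 9, x = -4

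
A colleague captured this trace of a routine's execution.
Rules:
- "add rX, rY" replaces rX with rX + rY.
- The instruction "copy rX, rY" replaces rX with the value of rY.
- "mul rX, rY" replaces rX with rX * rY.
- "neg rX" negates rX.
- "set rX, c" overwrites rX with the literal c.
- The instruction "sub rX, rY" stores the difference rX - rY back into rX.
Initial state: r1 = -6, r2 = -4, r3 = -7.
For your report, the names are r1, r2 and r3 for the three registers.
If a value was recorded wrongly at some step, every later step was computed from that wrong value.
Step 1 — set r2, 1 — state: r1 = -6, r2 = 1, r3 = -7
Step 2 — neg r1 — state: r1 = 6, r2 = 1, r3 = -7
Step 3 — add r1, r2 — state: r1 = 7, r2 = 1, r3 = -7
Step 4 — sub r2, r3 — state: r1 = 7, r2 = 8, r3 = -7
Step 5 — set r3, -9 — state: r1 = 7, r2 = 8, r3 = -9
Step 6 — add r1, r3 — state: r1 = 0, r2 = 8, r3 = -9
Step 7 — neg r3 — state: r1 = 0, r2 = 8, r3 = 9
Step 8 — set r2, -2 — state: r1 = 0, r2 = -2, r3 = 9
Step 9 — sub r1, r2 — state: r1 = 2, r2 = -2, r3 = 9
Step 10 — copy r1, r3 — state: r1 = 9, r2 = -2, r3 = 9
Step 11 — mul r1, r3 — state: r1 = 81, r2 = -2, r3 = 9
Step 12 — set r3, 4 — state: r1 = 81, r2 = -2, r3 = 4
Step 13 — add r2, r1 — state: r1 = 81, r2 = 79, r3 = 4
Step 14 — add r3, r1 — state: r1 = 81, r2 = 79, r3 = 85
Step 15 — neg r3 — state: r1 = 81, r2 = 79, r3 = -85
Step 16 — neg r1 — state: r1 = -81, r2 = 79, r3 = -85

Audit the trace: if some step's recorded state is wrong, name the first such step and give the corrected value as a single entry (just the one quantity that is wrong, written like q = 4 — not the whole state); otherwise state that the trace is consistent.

Step 1: r2 = 1 — same as recorded.
Step 2: r1 = -(-6) = 6 — checks out.
Step 3: r1 = 6 + 1 = 7 — confirmed correct.
Step 4: r2 = 1 - -7 = 8 — consistent with the trace.
Step 5: r3 = -9 — matches.
Step 6: r1 = 7 + -9 = -2 — first mismatch against the trace.
The earliest wrong entry is at step 6: it should read r1 = -2.

step 6, r1 = -2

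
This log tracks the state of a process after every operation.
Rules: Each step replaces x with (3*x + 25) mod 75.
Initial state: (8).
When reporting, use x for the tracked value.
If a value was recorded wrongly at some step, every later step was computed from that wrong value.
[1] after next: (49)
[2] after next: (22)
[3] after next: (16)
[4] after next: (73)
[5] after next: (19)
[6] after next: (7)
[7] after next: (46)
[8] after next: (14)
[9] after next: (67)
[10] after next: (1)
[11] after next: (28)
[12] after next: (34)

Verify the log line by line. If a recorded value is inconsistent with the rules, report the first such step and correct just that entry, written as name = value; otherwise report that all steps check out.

step 8, x = 13

Recomputing the run from the initial state:
step 1: x = 49
step 2: x = 22
step 3: x = 16
step 4: x = 73
step 5: x = 19
step 6: x = 7
step 7: x = 46
step 8: x = 13
step 9: x = 64
step 10: x = 67
step 11: x = 1
step 12: x = 28
The first disagreement with the log is at step 8, where the value should be x = 13.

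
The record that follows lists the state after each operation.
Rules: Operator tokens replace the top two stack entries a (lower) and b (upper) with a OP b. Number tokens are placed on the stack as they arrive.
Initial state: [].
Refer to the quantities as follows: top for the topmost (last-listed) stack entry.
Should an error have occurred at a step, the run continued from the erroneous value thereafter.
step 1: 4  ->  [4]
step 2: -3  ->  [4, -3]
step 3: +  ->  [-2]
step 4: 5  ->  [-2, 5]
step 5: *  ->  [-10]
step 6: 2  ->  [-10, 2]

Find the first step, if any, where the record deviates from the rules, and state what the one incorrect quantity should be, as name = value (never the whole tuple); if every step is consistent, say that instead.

step 3, top = 1

1. push 4: top = 4 (checks out)
2. push -3: top = -3 (same as recorded)
3. 4 + -3 = 1 (not what was recorded)
Step 3 is the first one off; corrected, top = 1.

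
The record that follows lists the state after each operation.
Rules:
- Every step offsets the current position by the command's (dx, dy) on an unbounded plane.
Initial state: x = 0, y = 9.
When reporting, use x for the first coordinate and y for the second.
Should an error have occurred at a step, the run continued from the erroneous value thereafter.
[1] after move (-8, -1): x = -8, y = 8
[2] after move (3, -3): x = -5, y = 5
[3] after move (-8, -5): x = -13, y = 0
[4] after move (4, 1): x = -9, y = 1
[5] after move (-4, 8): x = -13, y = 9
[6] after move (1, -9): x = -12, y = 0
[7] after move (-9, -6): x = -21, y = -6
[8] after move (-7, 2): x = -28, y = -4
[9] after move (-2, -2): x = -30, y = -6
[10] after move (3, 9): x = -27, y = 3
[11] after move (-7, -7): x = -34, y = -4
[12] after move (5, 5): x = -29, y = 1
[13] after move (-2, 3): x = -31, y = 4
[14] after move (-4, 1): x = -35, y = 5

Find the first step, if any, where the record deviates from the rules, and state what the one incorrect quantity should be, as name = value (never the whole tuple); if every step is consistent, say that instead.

1. x = 0 + (-8) = -8, y = 9 + (-1) = 8 (matches)
2. x = -8 + (3) = -5, y = 8 + (-3) = 5 (agrees with the record)
3. x = -5 + (-8) = -13, y = 5 + (-5) = 0 (checks out)
4. x = -13 + (4) = -9, y = 0 + (1) = 1 (verified)
5. x = -9 + (-4) = -13, y = 1 + (8) = 9 (verified)
6. x = -13 + (1) = -12, y = 9 + (-9) = 0 (same as recorded)
7. x = -12 + (-9) = -21, y = 0 + (-6) = -6 (agrees with the record)
8. x = -21 + (-7) = -28, y = -6 + (2) = -4 (confirmed correct)
9. x = -28 + (-2) = -30, y = -4 + (-2) = -6 (same as recorded)
10. x = -30 + (3) = -27, y = -6 + (9) = 3 (matches)
11. x = -27 + (-7) = -34, y = 3 + (-7) = -4 (same as recorded)
12. x = -34 + (5) = -29, y = -4 + (5) = 1 (consistent with the record)
13. x = -29 + (-2) = -31, y = 1 + (3) = 4 (confirmed correct)
14. x = -31 + (-4) = -35, y = 4 + (1) = 5 (consistent with the record)
No step deviates from the rules.

no error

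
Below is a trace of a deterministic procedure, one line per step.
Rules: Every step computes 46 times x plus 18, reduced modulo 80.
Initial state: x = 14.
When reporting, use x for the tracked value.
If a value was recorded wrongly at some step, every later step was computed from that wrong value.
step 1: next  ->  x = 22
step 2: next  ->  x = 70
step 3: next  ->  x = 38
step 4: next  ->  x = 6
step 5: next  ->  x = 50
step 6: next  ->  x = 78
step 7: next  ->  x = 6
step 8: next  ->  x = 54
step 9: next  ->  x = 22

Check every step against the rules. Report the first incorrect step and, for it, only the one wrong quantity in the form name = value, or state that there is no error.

step 5, x = 54

Step 1: x = (46*14 + 18) mod 80 = 22 — confirmed correct.
Step 2: x = (46*22 + 18) mod 80 = 70 — verified.
Step 3: x = (46*70 + 18) mod 80 = 38 — consistent with the trace.
Step 4: x = (46*38 + 18) mod 80 = 6 — checks out.
Step 5: x = (46*6 + 18) mod 80 = 54 — first mismatch against the trace.
Conclusion: step 5 carries the first error; the entry should be x = 54.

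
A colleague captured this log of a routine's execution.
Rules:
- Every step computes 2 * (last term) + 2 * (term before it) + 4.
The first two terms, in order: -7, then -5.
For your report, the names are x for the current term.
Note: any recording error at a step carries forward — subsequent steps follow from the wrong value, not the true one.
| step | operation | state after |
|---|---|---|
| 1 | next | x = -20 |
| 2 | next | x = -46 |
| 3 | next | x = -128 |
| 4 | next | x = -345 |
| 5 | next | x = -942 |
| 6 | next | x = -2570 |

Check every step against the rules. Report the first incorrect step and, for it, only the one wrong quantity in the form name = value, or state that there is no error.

step 1: x = 2*(-5) + (2)*(-7) + (4) = -20 -> exactly as logged
step 2: x = 2*(-20) + (2)*(-5) + (4) = -46 -> consistent with the log
step 3: x = 2*(-46) + (2)*(-20) + (4) = -128 -> exactly as logged
step 4: x = 2*(-128) + (2)*(-46) + (4) = -344 -> the log disagrees here
So the first discrepancy is step 4, where the right value is x = -344.

step 4, x = -344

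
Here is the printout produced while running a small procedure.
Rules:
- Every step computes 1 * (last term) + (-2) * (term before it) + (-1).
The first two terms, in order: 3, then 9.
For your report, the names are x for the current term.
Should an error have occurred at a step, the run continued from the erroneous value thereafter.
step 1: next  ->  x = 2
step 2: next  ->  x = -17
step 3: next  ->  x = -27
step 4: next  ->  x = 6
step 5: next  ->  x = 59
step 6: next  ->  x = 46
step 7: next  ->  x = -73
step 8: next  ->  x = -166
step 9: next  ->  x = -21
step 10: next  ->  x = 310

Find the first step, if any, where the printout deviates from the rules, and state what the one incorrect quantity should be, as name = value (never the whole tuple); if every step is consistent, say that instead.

step 3, x = -22

Recomputing the run from the initial state:
step 1: x = 2
step 2: x = -17
step 3: x = -22
step 4: x = 11
step 5: x = 54
step 6: x = 31
step 7: x = -78
step 8: x = -141
step 9: x = 14
step 10: x = 295
The first disagreement with the printout is at step 3, where the value should be x = -22.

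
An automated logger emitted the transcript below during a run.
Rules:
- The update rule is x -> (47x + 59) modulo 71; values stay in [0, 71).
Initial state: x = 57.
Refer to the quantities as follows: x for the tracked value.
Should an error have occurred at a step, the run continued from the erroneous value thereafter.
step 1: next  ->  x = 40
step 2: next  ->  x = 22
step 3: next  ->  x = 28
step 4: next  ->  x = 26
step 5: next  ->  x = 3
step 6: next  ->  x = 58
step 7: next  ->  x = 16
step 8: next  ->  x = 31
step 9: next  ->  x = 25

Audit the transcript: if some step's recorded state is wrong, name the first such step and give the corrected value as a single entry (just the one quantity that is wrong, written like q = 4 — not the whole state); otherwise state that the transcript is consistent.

step 8, x = 30

step 1: x = (47*57 + 59) mod 71 = 40 -> checks out
step 2: x = (47*40 + 59) mod 71 = 22 -> verified
step 3: x = (47*22 + 59) mod 71 = 28 -> agrees with the transcript
step 4: x = (47*28 + 59) mod 71 = 26 -> agrees with the transcript
step 5: x = (47*26 + 59) mod 71 = 3 -> confirmed correct
step 6: x = (47*3 + 59) mod 71 = 58 -> exactly as logged
step 7: x = (47*58 + 59) mod 71 = 16 -> no discrepancy
step 8: x = (47*16 + 59) mod 71 = 30 -> a discrepancy with the transcript
First incorrect step: 8; the correct value is x = 30.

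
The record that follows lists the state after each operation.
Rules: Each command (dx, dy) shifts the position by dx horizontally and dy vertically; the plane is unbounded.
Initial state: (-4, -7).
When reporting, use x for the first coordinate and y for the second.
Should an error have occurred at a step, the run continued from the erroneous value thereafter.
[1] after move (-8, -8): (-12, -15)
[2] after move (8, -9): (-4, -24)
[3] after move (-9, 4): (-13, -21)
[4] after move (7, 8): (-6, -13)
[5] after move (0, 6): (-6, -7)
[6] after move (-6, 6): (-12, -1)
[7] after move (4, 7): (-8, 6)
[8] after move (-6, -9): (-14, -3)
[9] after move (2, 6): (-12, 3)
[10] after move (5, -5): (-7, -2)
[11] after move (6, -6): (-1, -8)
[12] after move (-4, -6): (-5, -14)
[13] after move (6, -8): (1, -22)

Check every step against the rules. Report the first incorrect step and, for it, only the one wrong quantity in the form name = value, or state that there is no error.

step 3, y = -20

1. x = -4 + (-8) = -12, y = -7 + (-8) = -15 (verified)
2. x = -12 + (8) = -4, y = -15 + (-9) = -24 (confirmed correct)
3. x = -4 + (-9) = -13, y = -24 + (4) = -20 (first mismatch against the record)
Step 3 is the first one off; corrected, y = -20.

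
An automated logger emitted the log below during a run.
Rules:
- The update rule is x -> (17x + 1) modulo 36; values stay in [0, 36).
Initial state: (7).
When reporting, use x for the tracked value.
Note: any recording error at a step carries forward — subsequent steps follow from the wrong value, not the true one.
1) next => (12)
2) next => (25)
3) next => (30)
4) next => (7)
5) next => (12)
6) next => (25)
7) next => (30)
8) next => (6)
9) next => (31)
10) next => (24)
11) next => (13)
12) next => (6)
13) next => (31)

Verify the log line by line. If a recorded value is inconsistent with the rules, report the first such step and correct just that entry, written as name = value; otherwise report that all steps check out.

step 8, x = 7

Step 1: x = (17*7 + 1) mod 36 = 12 — confirmed correct.
Step 2: x = (17*12 + 1) mod 36 = 25 — consistent with the log.
Step 3: x = (17*25 + 1) mod 36 = 30 — no discrepancy.
Step 4: x = (17*30 + 1) mod 36 = 7 — verified.
Step 5: x = (17*7 + 1) mod 36 = 12 — confirmed correct.
Step 6: x = (17*12 + 1) mod 36 = 25 — consistent with the log.
Step 7: x = (17*25 + 1) mod 36 = 30 — verified.
Step 8: x = (17*30 + 1) mod 36 = 7 — the log disagrees here.
Conclusion: step 8 carries the first error; the entry should be x = 7.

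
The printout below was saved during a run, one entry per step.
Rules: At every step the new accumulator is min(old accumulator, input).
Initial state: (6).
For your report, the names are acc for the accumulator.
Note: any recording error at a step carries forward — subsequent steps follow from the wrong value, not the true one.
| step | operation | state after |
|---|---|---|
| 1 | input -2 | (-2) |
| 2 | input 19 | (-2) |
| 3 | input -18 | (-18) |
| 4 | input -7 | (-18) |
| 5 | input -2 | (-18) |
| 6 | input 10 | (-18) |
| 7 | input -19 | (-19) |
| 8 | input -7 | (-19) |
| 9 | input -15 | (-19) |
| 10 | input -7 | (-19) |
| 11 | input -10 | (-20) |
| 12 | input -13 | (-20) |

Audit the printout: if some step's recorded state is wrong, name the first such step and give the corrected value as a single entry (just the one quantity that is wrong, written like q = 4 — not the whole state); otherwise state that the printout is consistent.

step 11, acc = -19

1. acc = min(6, -2) = -2 (same as recorded)
2. acc = min(-2, 19) = -2 (exactly as logged)
3. acc = min(-2, -18) = -18 (confirmed correct)
4. acc = min(-18, -7) = -18 (no discrepancy)
5. acc = min(-18, -2) = -18 (consistent with the printout)
6. acc = min(-18, 10) = -18 (no discrepancy)
7. acc = min(-18, -19) = -19 (confirmed correct)
8. acc = min(-19, -7) = -19 (same as recorded)
9. acc = min(-19, -15) = -19 (agrees with the printout)
10. acc = min(-19, -7) = -19 (in agreement)
11. acc = min(-19, -10) = -19 (the entry is off here)
So the first discrepancy is step 11, where the right value is acc = -19.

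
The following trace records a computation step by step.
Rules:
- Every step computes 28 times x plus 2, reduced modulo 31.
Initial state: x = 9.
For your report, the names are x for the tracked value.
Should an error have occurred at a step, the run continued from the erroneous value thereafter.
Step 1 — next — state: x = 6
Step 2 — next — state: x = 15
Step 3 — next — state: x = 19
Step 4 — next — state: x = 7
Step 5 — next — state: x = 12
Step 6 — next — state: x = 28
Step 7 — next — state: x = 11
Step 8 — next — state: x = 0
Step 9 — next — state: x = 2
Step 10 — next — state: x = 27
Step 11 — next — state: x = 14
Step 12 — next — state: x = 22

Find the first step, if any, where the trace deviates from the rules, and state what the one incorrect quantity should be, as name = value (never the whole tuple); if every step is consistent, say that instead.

no error

Step 1: x = (28*9 + 2) mod 31 = 6 — exactly as logged.
Step 2: x = (28*6 + 2) mod 31 = 15 — no discrepancy.
Step 3: x = (28*15 + 2) mod 31 = 19 — confirmed correct.
Step 4: x = (28*19 + 2) mod 31 = 7 — agrees with the trace.
Step 5: x = (28*7 + 2) mod 31 = 12 — no discrepancy.
Step 6: x = (28*12 + 2) mod 31 = 28 — in agreement.
Step 7: x = (28*28 + 2) mod 31 = 11 — agrees with the trace.
Step 8: x = (28*11 + 2) mod 31 = 0 — verified.
Step 9: x = (28*0 + 2) mod 31 = 2 — matches.
Step 10: x = (28*2 + 2) mod 31 = 27 — in agreement.
Step 11: x = (28*27 + 2) mod 31 = 14 — agrees with the trace.
Step 12: x = (28*14 + 2) mod 31 = 22 — matches.
The recomputation confirms every line.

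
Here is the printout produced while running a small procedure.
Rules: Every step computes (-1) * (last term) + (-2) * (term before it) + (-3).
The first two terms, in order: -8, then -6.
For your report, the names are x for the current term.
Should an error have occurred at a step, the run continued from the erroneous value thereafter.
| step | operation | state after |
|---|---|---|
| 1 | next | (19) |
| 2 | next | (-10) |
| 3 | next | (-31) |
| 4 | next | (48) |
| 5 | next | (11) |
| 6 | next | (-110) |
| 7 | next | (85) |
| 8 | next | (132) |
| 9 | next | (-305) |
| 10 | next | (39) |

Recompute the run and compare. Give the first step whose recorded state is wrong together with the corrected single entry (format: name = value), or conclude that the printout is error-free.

step 1: x = -1*(-6) + (-2)*(-8) + (-3) = 19 -> exactly as logged
step 2: x = -1*(19) + (-2)*(-6) + (-3) = -10 -> checks out
step 3: x = -1*(-10) + (-2)*(19) + (-3) = -31 -> consistent with the printout
step 4: x = -1*(-31) + (-2)*(-10) + (-3) = 48 -> consistent with the printout
step 5: x = -1*(48) + (-2)*(-31) + (-3) = 11 -> agrees with the printout
step 6: x = -1*(11) + (-2)*(48) + (-3) = -110 -> agrees with the printout
step 7: x = -1*(-110) + (-2)*(11) + (-3) = 85 -> same as recorded
step 8: x = -1*(85) + (-2)*(-110) + (-3) = 132 -> consistent with the printout
step 9: x = -1*(132) + (-2)*(85) + (-3) = -305 -> no discrepancy
step 10: x = -1*(-305) + (-2)*(132) + (-3) = 38 -> a discrepancy with the printout
The audit stops at step 10: the recorded entry is wrong and should be x = 38.

step 10, x = 38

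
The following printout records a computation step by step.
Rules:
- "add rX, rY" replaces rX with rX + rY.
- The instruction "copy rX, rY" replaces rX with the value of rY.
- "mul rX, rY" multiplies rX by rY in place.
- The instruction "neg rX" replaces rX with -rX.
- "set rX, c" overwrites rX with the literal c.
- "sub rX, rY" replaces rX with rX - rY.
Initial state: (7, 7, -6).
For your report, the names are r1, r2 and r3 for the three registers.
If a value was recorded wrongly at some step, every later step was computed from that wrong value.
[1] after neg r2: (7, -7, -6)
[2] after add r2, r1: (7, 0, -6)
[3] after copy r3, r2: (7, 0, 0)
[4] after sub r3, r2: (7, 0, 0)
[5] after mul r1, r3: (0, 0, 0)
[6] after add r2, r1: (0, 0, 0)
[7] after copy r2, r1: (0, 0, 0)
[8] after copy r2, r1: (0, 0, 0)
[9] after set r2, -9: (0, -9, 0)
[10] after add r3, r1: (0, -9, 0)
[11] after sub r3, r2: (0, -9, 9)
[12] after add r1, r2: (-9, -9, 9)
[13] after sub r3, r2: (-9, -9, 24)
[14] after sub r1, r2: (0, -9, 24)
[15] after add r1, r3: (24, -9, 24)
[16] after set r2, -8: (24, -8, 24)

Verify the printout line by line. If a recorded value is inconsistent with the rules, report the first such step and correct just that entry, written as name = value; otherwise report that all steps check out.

step 13, r3 = 18

step 1: r2 = -(7) = -7 -> agrees with the printout
step 2: r2 = -7 + 7 = 0 -> checks out
step 3: r3 = 0 -> exactly as logged
step 4: r3 = 0 - 0 = 0 -> confirmed correct
step 5: r1 = 7 * 0 = 0 -> consistent with the printout
step 6: r2 = 0 + 0 = 0 -> matches
step 7: r2 = 0 -> confirmed correct
step 8: r2 = 0 -> verified
step 9: r2 = -9 -> agrees with the printout
step 10: r3 = 0 + 0 = 0 -> agrees with the printout
step 11: r3 = 0 - -9 = 9 -> verified
step 12: r1 = 0 + -9 = -9 -> matches
step 13: r3 = 9 - -9 = 18 -> the entry is off here
First incorrect step: 13; the correct value is r3 = 18.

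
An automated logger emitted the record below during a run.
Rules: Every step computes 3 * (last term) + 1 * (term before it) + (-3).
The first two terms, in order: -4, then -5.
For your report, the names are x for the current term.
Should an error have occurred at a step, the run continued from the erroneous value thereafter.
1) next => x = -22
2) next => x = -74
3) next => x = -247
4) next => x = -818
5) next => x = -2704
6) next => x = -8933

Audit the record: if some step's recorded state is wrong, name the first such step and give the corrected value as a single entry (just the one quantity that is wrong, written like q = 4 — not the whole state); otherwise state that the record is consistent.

Step 1: x = 3*(-5) + (1)*(-4) + (-3) = -22 — exactly as logged.
Step 2: x = 3*(-22) + (1)*(-5) + (-3) = -74 — verified.
Step 3: x = 3*(-74) + (1)*(-22) + (-3) = -247 — checks out.
Step 4: x = 3*(-247) + (1)*(-74) + (-3) = -818 — no discrepancy.
Step 5: x = 3*(-818) + (1)*(-247) + (-3) = -2704 — exactly as logged.
Step 6: x = 3*(-2704) + (1)*(-818) + (-3) = -8933 — confirmed correct.
No step deviates from the rules.

no error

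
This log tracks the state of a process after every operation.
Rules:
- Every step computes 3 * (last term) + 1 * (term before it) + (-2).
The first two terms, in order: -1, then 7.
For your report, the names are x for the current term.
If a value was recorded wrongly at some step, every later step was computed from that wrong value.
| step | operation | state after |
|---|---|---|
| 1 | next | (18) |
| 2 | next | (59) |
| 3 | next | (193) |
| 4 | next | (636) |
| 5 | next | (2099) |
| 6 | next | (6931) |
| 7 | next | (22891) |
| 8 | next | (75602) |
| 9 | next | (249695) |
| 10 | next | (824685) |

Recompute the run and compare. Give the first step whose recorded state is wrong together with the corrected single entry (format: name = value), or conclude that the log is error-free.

step 7, x = 22890

Recomputing the run from the initial state:
step 1: x = 18
step 2: x = 59
step 3: x = 193
step 4: x = 636
step 5: x = 2099
step 6: x = 6931
step 7: x = 22890
step 8: x = 75599
step 9: x = 249685
step 10: x = 824652
The first disagreement with the log is at step 7, where the value should be x = 22890.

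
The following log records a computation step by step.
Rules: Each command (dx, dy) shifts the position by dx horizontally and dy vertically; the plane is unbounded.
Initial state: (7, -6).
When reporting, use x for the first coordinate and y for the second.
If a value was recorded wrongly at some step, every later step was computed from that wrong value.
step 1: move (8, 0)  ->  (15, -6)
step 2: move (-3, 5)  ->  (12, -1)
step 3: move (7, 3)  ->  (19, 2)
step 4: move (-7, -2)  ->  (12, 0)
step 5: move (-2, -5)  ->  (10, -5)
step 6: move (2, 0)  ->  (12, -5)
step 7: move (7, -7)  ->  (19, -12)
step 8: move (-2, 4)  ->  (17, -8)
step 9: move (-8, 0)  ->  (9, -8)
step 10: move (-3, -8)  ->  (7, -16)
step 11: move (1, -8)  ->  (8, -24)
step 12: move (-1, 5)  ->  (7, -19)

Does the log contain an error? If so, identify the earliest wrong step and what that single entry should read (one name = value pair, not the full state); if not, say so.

Step 1: x = 7 + (8) = 15, y = -6 + (0) = -6 — matches.
Step 2: x = 15 + (-3) = 12, y = -6 + (5) = -1 — same as recorded.
Step 3: x = 12 + (7) = 19, y = -1 + (3) = 2 — exactly as logged.
Step 4: x = 19 + (-7) = 12, y = 2 + (-2) = 0 — confirmed correct.
Step 5: x = 12 + (-2) = 10, y = 0 + (-5) = -5 — no discrepancy.
Step 6: x = 10 + (2) = 12, y = -5 + (0) = -5 — agrees with the log.
Step 7: x = 12 + (7) = 19, y = -5 + (-7) = -12 — exactly as logged.
Step 8: x = 19 + (-2) = 17, y = -12 + (4) = -8 — no discrepancy.
Step 9: x = 17 + (-8) = 9, y = -8 + (0) = -8 — verified.
Step 10: x = 9 + (-3) = 6, y = -8 + (-8) = -16 — the entry is off here.
That makes step 10 the first incorrect line — x = 6 is what it should show.

step 10, x = 6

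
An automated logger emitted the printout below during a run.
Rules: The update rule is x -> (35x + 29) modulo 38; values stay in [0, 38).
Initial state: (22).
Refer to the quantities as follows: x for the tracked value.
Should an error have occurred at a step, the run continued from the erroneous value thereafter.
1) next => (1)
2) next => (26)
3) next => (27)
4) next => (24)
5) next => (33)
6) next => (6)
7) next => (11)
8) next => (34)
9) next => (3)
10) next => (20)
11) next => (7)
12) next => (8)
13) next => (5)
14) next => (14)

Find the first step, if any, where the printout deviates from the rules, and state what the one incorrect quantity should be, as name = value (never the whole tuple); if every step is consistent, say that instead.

Recomputing the run from the initial state:
step 1: x = 1
step 2: x = 26
step 3: x = 27
step 4: x = 24
step 5: x = 33
step 6: x = 6
step 7: x = 11
step 8: x = 34
step 9: x = 3
step 10: x = 20
step 11: x = 7
step 12: x = 8
step 13: x = 5
step 14: x = 14
This matches the printout at every step.

no error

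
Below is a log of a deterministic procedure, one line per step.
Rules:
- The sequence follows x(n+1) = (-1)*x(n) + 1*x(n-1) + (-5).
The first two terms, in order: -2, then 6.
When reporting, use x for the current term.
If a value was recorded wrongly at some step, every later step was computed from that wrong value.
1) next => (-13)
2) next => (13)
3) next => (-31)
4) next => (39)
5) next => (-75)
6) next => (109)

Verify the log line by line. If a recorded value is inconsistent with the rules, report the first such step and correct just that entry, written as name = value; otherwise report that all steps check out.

Recomputing the run from the initial state:
step 1: x = -13
step 2: x = 14
step 3: x = -32
step 4: x = 41
step 5: x = -78
step 6: x = 114
The first disagreement with the log is at step 2, where the value should be x = 14.

step 2, x = 14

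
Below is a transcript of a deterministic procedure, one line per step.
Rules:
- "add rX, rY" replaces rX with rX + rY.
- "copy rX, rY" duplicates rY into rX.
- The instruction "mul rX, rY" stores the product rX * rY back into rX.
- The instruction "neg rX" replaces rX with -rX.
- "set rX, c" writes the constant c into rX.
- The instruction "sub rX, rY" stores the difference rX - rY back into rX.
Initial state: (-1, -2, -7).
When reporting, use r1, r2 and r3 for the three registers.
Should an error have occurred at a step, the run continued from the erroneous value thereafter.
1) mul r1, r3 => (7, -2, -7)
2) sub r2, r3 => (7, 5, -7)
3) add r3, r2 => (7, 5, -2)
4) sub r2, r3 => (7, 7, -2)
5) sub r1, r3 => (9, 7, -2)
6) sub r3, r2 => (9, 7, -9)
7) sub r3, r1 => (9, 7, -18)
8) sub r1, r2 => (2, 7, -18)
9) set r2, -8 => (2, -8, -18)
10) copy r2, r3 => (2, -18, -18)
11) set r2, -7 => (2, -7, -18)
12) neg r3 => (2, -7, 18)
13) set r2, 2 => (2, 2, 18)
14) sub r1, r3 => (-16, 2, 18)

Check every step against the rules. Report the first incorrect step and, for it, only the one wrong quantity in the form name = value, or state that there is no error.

no error

Step 1: r1 = -1 * -7 = 7 — consistent with the transcript.
Step 2: r2 = -2 - -7 = 5 — in agreement.
Step 3: r3 = -7 + 5 = -2 — exactly as logged.
Step 4: r2 = 5 - -2 = 7 — matches.
Step 5: r1 = 7 - -2 = 9 — exactly as logged.
Step 6: r3 = -2 - 7 = -9 — same as recorded.
Step 7: r3 = -9 - 9 = -18 — same as recorded.
Step 8: r1 = 9 - 7 = 2 — in agreement.
Step 9: r2 = -8 — no discrepancy.
Step 10: r2 = -18 — consistent with the transcript.
Step 11: r2 = -7 — verified.
Step 12: r3 = -(-18) = 18 — no discrepancy.
Step 13: r2 = 2 — verified.
Step 14: r1 = 2 - 18 = -16 — matches.
Each recorded entry agrees with the recomputation.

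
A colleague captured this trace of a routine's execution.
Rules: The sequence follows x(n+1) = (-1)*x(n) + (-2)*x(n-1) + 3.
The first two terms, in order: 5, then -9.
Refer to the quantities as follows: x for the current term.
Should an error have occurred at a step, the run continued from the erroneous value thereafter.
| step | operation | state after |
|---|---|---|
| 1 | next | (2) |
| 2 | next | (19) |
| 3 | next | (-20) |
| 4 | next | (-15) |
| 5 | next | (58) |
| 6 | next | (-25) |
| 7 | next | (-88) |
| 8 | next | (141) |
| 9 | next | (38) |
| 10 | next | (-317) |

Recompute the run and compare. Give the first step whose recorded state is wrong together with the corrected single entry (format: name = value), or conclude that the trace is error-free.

no error

1. x = -1*(-9) + (-2)*(5) + (3) = 2 (agrees with the trace)
2. x = -1*(2) + (-2)*(-9) + (3) = 19 (confirmed correct)
3. x = -1*(19) + (-2)*(2) + (3) = -20 (in agreement)
4. x = -1*(-20) + (-2)*(19) + (3) = -15 (same as recorded)
5. x = -1*(-15) + (-2)*(-20) + (3) = 58 (confirmed correct)
6. x = -1*(58) + (-2)*(-15) + (3) = -25 (checks out)
7. x = -1*(-25) + (-2)*(58) + (3) = -88 (verified)
8. x = -1*(-88) + (-2)*(-25) + (3) = 141 (in agreement)
9. x = -1*(141) + (-2)*(-88) + (3) = 38 (checks out)
10. x = -1*(38) + (-2)*(141) + (3) = -317 (agrees with the trace)
Each recorded entry agrees with the recomputation.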